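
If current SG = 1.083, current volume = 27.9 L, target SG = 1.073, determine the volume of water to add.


V_water = V·((SG_curr − 1)/(SG_target − 1) − 1)
V_water = 27.9·((1.083 − 1)/(1.073 − 1) − 1)

3.8219 L


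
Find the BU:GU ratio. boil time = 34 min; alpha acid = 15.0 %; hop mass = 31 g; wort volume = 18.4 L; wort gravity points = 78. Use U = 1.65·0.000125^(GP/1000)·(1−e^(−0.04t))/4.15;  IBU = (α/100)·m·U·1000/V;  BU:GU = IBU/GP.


U = 1.65·0.000125^(78/1000)·(1−e^(−0.04·34))/4.15 = 0.1466
IBU = (15.0/100)·31·0.1466·1000/18.4 = 37.0525
BU:GU = 37.0525/78

0.4750


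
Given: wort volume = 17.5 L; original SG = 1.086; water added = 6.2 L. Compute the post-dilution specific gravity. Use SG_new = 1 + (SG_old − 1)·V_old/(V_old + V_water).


pts = (1.086 − 1)·1000·17.5/(17.5 + 6.2) = 63.5021
SG_new = 1 + 63.5021/1000

1.0635


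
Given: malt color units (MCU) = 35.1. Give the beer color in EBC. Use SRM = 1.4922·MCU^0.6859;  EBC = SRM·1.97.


SRM = 1.4922·35.1^0.6859 = 17.1298
EBC = 17.1298·1.97

33.7458 EBC


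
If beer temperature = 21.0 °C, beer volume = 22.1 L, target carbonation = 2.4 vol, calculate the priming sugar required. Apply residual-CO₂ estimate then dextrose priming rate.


residual = 14.695·(0.01821 + 0.09011·e^(−0.04·T));  sugar = (target − residual)·4.0·V
residual = 14.695·(0.01821 + 0.09011·e^(−0.04·21.0)) = 0.8393
sugar = (2.4 − 0.8393)·4.0·22.1

137.9701 g


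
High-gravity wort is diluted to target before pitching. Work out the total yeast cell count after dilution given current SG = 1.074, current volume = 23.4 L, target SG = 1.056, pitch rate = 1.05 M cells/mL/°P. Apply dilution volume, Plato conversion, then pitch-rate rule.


V_w = V·((SG_c−1)/(SG_t−1)−1);  °P = 259 − 259/SG_t;  cells = rate·(V+V_w)·°P
V_w = 23.4·((1.074−1)/(1.056−1)−1) = 7.5214
V_final = 23.4 + 7.5214 = 30.9214
°P = 259 − 259/1.056 = 13.7348
cells = 1.05·30.9214·13.7348

445.9362 billion cells


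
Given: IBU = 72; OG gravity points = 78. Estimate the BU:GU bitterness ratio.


BU:GU = IBU / OG_points
BU:GU = 72 / 78

0.9231


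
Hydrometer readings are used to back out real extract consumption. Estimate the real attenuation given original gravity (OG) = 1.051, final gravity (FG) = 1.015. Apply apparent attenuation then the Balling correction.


AA = (OG−FG)/(OG−1)·100;  RA = AA·0.8192
AA = (1.051 − 1.015)/(1.051 − 1)·100 = 70.5882
RA = 70.5882·0.8192

57.8259 %


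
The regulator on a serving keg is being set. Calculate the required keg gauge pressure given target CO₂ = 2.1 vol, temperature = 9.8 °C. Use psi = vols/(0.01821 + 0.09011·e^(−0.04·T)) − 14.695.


psi = 2.1/(0.01821 + 0.09011·e^(−0.04·9.8)) − 14.695

11.8544 psi


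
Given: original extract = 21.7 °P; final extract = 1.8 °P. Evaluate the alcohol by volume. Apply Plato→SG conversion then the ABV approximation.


SG = 259/(259 − P);  ABV = (OG − FG)·131.25
OG = 259/(259 − 21.7) = 1.0914
FG = 259/(259 − 1.8) = 1.0070
ABV = (1.0914 − 1.0070)·131.25

11.0837 % ABV


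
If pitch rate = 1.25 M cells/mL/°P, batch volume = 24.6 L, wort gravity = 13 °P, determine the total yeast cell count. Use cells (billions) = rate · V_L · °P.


cells = 1.25 · 24.6 · 13

399.7500 billion cells


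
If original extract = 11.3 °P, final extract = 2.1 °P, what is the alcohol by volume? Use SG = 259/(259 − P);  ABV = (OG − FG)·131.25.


OG = 259/(259 − 11.3) = 1.0456
FG = 259/(259 − 2.1) = 1.0082
ABV = (1.0456 − 1.0082)·131.25

4.9147 % ABV


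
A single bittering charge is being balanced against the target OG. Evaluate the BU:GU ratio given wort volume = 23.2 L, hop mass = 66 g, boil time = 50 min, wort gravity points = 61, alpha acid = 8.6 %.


U = 1.65·0.000125^(GP/1000)·(1−e^(−0.04t))/4.15;  IBU = (α/100)·m·U·1000/V;  BU:GU = IBU/GP
U = 1.65·0.000125^(61/1000)·(1−e^(−0.04·50))/4.15 = 0.1987
IBU = (8.6/100)·66·0.1987·1000/23.2 = 48.6127
BU:GU = 48.6127/61

0.7969


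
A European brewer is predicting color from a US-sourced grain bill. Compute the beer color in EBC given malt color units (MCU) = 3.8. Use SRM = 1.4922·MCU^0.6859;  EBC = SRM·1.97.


SRM = 1.4922·3.8^0.6859 = 3.7282
EBC = 3.7282·1.97

7.3446 EBC


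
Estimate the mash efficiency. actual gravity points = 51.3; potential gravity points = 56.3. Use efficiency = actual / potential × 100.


efficiency = 51.3 / 56.3 × 100

91.1190 %


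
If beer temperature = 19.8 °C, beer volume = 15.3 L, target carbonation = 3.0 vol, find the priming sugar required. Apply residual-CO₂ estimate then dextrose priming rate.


residual = 14.695·(0.01821 + 0.09011·e^(−0.04·T));  sugar = (target − residual)·4.0·V
residual = 14.695·(0.01821 + 0.09011·e^(−0.04·19.8)) = 0.8674
sugar = (3.0 − 0.8674)·4.0·15.3

130.5175 g


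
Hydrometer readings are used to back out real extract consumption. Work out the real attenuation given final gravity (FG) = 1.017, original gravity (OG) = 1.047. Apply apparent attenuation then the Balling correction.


AA = (OG−FG)/(OG−1)·100;  RA = AA·0.8192
AA = (1.047 − 1.017)/(1.047 − 1)·100 = 63.8298
RA = 63.8298·0.8192

52.2894 %


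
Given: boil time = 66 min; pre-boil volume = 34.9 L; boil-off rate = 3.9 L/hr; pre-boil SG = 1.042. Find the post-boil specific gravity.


V_post = V_pre − rate·(t/60);  SG_post = 1 + (SG_pre−1)·V_pre/V_post
V_post = 34.9 − 3.9·(66/60) = 30.6100
SG_post = 1 + (1.042 − 1)·34.9/30.6100

1.0479


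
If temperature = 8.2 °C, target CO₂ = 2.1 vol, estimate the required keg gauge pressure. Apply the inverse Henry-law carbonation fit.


psi = vols/(0.01821 + 0.09011·e^(−0.04·T)) − 14.695
psi = 2.1/(0.01821 + 0.09011·e^(−0.04·8.2)) − 14.695

10.5691 psi


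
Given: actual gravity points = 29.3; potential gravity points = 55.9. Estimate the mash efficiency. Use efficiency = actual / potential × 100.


efficiency = 29.3 / 55.9 × 100

52.4150 %


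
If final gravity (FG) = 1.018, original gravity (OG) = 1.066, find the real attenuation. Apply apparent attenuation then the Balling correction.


AA = (OG−FG)/(OG−1)·100;  RA = AA·0.8192
AA = (1.066 − 1.018)/(1.066 − 1)·100 = 72.7273
RA = 72.7273·0.8192

59.5782 %


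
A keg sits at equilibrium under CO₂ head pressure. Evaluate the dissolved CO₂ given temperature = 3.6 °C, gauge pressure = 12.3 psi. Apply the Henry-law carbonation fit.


vols = (P + 14.695)·(0.01821 + 0.09011·e^(−0.04·T))
vols = (12.3 + 14.695)·(0.01821 + 0.09011·e^(−0.04·3.6))

2.5979 volumes


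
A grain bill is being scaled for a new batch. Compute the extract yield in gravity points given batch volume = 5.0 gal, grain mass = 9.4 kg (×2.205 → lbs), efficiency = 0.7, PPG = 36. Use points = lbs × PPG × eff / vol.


lbs = 9.4 × 2.205 = 20.7270
points = 20.7270 × 36 × 0.7 / 5.0

104.4641 points


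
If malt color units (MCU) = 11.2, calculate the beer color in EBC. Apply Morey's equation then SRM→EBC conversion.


SRM = 1.4922·MCU^0.6859;  EBC = SRM·1.97
SRM = 1.4922·11.2^0.6859 = 7.8250
EBC = 7.8250·1.97

15.4153 EBC


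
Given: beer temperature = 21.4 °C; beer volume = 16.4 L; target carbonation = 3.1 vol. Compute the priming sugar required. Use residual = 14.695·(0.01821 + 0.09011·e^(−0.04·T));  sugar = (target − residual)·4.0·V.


residual = 14.695·(0.01821 + 0.09011·e^(−0.04·21.4)) = 0.8302
sugar = (3.1 − 0.8302)·4.0·16.4

148.9003 g


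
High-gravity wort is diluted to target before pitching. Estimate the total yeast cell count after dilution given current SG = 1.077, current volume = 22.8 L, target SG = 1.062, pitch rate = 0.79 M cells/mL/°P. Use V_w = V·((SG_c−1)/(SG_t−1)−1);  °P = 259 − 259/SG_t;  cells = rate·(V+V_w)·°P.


V_w = 22.8·((1.077−1)/(1.062−1)−1) = 5.5161
V_final = 22.8 + 5.5161 = 28.3161
°P = 259 − 259/1.062 = 15.1205
cells = 0.79·28.3161·15.1205

338.2423 billion cells


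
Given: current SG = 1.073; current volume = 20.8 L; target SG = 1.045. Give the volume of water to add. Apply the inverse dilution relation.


V_water = V·((SG_curr − 1)/(SG_target − 1) − 1)
V_water = 20.8·((1.073 − 1)/(1.045 − 1) − 1)

12.9422 L


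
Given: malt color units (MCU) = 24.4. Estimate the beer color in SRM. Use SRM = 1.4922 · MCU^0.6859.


SRM = 1.4922 · 24.4^0.6859

13.3487 SRM


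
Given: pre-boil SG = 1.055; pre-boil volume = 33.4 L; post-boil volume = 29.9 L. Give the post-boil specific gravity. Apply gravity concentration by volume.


SG_post = 1 + (SG_pre − 1)·V_pre/V_post
pts_pre = (1.055 − 1)·1000 = 55.0000
pts_post = 55.0000·33.4/29.9 = 61.4381
SG_post = 1 + 61.4381/1000

1.0614


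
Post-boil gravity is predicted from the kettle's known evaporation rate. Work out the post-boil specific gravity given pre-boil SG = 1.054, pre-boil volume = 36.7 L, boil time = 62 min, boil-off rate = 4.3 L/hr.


V_post = V_pre − rate·(t/60);  SG_post = 1 + (SG_pre−1)·V_pre/V_post
V_post = 36.7 − 4.3·(62/60) = 32.2567
SG_post = 1 + (1.054 − 1)·36.7/32.2567

1.0614


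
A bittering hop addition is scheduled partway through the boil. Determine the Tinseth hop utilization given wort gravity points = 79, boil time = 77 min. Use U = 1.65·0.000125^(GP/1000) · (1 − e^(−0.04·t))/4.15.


bigness = 1.65·0.000125^(79/1000) = 0.8112
boil_factor = (1 − e^(−0.04·77))/4.15 = 0.2299
U = 0.8112 · 0.2299

0.1865


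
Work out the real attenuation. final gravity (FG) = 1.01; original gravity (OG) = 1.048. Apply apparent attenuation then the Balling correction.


AA = (OG−FG)/(OG−1)·100;  RA = AA·0.8192
AA = (1.048 − 1.01)/(1.048 − 1)·100 = 79.1667
RA = 79.1667·0.8192

64.8533 %


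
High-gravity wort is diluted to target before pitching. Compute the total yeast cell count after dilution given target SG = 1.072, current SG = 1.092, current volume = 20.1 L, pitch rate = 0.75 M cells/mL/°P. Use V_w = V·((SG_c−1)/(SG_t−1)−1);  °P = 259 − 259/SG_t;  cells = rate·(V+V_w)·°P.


V_w = 20.1·((1.092−1)/(1.072−1)−1) = 5.5833
V_final = 20.1 + 5.5833 = 25.6833
°P = 259 − 259/1.072 = 17.3955
cells = 0.75·25.6833·17.3955

335.0813 billion cells


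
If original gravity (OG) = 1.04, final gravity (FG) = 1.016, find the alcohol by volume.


ABV = (OG − FG) · 131.25
ABV = (1.04 − 1.016) · 131.25

3.1500 % ABV


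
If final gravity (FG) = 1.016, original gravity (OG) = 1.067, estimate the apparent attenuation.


AA = (OG − FG)/(OG − 1) · 100
AA = (1.067 − 1.016)/(1.067 − 1) · 100

76.1194 %


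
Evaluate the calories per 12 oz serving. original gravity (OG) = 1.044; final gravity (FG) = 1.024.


ABW = (OG−FG)·131.25·0.79/FG;  °P = 259 − 259/SG (for OG→OE and FG→AE);  RE = 0.1808·OE + 0.8192·AE;  Cal = (6.9·ABW + 4·(RE−0.1))·FG·3.55
ABW = (1.044 − 1.024)·131.25·0.79/1.024 = 2.0251
OE = 259 − 259/1.044 = 10.9157 °P
AE = 259 − 259/1.024 = 6.0703 °P
RE = 0.1808·10.9157 + 0.8192·6.0703 = 6.9464 °P
Cal = (6.9·2.0251 + 4·(6.9464−0.1))·1.024·3.55

150.3481 kcal


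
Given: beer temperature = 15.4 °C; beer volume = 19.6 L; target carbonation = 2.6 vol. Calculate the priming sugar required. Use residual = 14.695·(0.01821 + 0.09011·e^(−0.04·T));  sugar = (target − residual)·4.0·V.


residual = 14.695·(0.01821 + 0.09011·e^(−0.04·15.4)) = 0.9828
sugar = (2.6 − 0.9828)·4.0·19.6

126.7901 g


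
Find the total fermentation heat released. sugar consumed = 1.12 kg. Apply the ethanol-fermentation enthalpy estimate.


Q = m_sugar · 590 kJ/kg
Q = 1.12 · 590

660.8000 kJ


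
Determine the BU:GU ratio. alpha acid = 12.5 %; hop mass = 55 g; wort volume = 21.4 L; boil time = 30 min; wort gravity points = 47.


U = 1.65·0.000125^(GP/1000)·(1−e^(−0.04t))/4.15;  IBU = (α/100)·m·U·1000/V;  BU:GU = IBU/GP
U = 1.65·0.000125^(47/1000)·(1−e^(−0.04·30))/4.15 = 0.1821
IBU = (12.5/100)·55·0.1821·1000/21.4 = 58.5068
BU:GU = 58.5068/47

1.2448


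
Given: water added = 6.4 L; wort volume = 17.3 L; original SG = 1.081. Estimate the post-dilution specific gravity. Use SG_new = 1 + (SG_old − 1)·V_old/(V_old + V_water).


pts = (1.081 − 1)·1000·17.3/(17.3 + 6.4) = 59.1266
SG_new = 1 + 59.1266/1000

1.0591


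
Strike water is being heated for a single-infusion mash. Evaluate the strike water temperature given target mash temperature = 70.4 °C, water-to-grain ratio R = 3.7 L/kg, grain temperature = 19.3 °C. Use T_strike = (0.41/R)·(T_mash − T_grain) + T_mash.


T_strike = (0.41/3.7)·(70.4 − 19.3) + 70.4

76.0624 °C


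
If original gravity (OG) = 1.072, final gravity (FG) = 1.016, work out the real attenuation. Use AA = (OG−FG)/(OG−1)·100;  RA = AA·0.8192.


AA = (1.072 − 1.016)/(1.072 − 1)·100 = 77.7778
RA = 77.7778·0.8192

63.7156 %


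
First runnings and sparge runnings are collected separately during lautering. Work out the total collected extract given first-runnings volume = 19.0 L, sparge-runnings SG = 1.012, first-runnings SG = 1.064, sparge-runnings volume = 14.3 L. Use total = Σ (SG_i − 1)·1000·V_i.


first = (1.064 − 1)·1000·19.0 = 1216.0000
sparge = (1.012 − 1)·1000·14.3 = 171.6000
total = 1216.0000 + 171.6000

1387.6000 gravity·L


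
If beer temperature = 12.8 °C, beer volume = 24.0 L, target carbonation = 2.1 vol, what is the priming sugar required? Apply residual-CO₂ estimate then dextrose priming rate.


residual = 14.695·(0.01821 + 0.09011·e^(−0.04·T));  sugar = (target − residual)·4.0·V
residual = 14.695·(0.01821 + 0.09011·e^(−0.04·12.8)) = 1.0612
sugar = (2.1 − 1.0612)·4.0·24.0

99.7283 g


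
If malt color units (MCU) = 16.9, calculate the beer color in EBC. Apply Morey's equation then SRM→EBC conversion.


SRM = 1.4922·MCU^0.6859;  EBC = SRM·1.97
SRM = 1.4922·16.9^0.6859 = 10.3761
EBC = 10.3761·1.97

20.4409 EBC


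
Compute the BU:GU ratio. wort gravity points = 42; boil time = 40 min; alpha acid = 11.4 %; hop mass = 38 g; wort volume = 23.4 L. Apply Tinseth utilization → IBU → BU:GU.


U = 1.65·0.000125^(GP/1000)·(1−e^(−0.04t))/4.15;  IBU = (α/100)·m·U·1000/V;  BU:GU = IBU/GP
U = 1.65·0.000125^(42/1000)·(1−e^(−0.04·40))/4.15 = 0.2176
IBU = (11.4/100)·38·0.2176·1000/23.4 = 40.2752
BU:GU = 40.2752/42

0.9589


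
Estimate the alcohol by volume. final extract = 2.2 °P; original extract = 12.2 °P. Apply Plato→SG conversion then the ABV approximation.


SG = 259/(259 − P);  ABV = (OG − FG)·131.25
OG = 259/(259 − 12.2) = 1.0494
FG = 259/(259 − 2.2) = 1.0086
ABV = (1.0494 − 1.0086)·131.25

5.3636 % ABV


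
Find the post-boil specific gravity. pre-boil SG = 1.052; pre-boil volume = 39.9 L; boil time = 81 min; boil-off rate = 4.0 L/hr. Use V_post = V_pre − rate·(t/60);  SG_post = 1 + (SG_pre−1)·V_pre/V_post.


V_post = 39.9 − 4.0·(81/60) = 34.5000
SG_post = 1 + (1.052 − 1)·39.9/34.5000

1.0601


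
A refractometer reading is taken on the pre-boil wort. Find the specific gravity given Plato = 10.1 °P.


SG = 259/(259 − P)
SG = 259/(259 − 10.1)

1.0406


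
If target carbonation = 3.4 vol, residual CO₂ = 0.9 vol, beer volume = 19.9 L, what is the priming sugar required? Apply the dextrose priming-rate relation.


sugar = (target − residual)·4.0·V
sugar = (3.4 − 0.9)·4.0·19.9

199.0000 g


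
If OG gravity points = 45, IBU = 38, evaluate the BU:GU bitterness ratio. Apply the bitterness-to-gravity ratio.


BU:GU = IBU / OG_points
BU:GU = 38 / 45

0.8444


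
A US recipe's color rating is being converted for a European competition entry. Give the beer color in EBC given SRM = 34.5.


EBC = SRM · 1.97
EBC = 34.5 · 1.97

67.9650 EBC


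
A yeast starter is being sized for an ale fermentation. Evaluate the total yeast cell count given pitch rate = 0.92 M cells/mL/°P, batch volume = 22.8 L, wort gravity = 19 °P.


cells (billions) = rate · V_L · °P
cells = 0.92 · 22.8 · 19

398.5440 billion cells


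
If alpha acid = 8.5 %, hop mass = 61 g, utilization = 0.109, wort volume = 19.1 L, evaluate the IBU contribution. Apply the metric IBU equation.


IBU = (α/100)·mass·U·1000 / V
IBU = (8.5/100)·61·0.109·1000 / 19.1

29.5898 IBU


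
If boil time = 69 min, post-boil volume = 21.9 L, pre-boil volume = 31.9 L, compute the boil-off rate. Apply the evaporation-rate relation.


rate = (V_pre − V_post) / (t_min/60)
rate = (31.9 − 21.9) / (69/60)

8.6957 L/hr


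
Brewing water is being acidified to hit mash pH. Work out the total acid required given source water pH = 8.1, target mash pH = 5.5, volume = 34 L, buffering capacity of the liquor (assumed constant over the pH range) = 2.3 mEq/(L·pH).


acid = buffering capacity · (pH_source − pH_target) · V
acid = 2.3 · (8.1 − 5.5) · 34

203.3200 mEq


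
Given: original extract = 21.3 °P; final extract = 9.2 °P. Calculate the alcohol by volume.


SG = 259/(259 − P);  ABV = (OG − FG)·131.25
OG = 259/(259 − 21.3) = 1.0896
FG = 259/(259 − 9.2) = 1.0368
ABV = (1.0896 − 1.0368)·131.25

6.9273 % ABV


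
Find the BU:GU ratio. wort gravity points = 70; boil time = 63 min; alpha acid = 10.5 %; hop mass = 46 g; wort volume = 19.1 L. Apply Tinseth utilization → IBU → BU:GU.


U = 1.65·0.000125^(GP/1000)·(1−e^(−0.04t))/4.15;  IBU = (α/100)·m·U·1000/V;  BU:GU = IBU/GP
U = 1.65·0.000125^(70/1000)·(1−e^(−0.04·63))/4.15 = 0.1949
IBU = (10.5/100)·46·0.1949·1000/19.1 = 49.2838
BU:GU = 49.2838/70

0.7041


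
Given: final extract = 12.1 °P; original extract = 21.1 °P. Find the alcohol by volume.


SG = 259/(259 − P);  ABV = (OG − FG)·131.25
OG = 259/(259 − 21.1) = 1.0887
FG = 259/(259 − 12.1) = 1.0490
ABV = (1.0887 − 1.0490)·131.25

5.2087 % ABV


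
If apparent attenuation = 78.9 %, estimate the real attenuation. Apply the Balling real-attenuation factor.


RA = AA · 0.8192
RA = 78.9 · 0.8192

64.6349 %


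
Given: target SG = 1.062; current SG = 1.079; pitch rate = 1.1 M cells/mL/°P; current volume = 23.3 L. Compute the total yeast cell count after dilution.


V_w = V·((SG_c−1)/(SG_t−1)−1);  °P = 259 − 259/SG_t;  cells = rate·(V+V_w)·°P
V_w = 23.3·((1.079−1)/(1.062−1)−1) = 6.3887
V_final = 23.3 + 6.3887 = 29.6887
°P = 259 − 259/1.062 = 15.1205
cells = 1.1·29.6887·15.1205

493.7998 billion cells


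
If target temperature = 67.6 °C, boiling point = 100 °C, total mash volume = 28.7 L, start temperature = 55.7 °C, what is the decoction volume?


V_dec = V_total·(T_target − T_start)/(T_boil − T_start)
V_dec = 28.7·(67.6 − 55.7)/(100 − 55.7)

7.7095 L


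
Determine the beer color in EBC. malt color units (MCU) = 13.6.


SRM = 1.4922·MCU^0.6859;  EBC = SRM·1.97
SRM = 1.4922·13.6^0.6859 = 8.9397
EBC = 8.9397·1.97

17.6111 EBC


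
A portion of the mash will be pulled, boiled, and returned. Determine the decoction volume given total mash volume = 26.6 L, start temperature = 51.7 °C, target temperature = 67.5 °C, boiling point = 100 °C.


V_dec = V_total·(T_target − T_start)/(T_boil − T_start)
V_dec = 26.6·(67.5 − 51.7)/(100 − 51.7)

8.7014 L


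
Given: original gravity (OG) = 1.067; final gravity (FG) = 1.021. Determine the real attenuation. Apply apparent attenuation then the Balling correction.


AA = (OG−FG)/(OG−1)·100;  RA = AA·0.8192
AA = (1.067 − 1.021)/(1.067 − 1)·100 = 68.6567
RA = 68.6567·0.8192

56.2436 %


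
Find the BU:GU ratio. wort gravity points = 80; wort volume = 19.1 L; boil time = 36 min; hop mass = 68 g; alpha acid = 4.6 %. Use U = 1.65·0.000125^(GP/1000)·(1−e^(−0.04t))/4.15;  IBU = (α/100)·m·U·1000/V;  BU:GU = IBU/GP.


U = 1.65·0.000125^(80/1000)·(1−e^(−0.04·36))/4.15 = 0.1478
IBU = (4.6/100)·68·0.1478·1000/19.1 = 24.2096
BU:GU = 24.2096/80

0.3026


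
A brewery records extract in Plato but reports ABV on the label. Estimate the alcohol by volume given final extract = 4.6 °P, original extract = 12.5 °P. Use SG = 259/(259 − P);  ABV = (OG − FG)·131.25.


OG = 259/(259 − 12.5) = 1.0507
FG = 259/(259 − 4.6) = 1.0181
ABV = (1.0507 − 1.0181)·131.25

4.2824 % ABV


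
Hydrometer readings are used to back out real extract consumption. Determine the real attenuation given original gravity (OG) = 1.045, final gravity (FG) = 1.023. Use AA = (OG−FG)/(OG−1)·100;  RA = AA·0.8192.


AA = (1.045 − 1.023)/(1.045 − 1)·100 = 48.8889
RA = 48.8889·0.8192

40.0498 %


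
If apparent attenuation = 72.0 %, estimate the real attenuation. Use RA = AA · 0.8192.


RA = 72.0 · 0.8192

58.9824 %


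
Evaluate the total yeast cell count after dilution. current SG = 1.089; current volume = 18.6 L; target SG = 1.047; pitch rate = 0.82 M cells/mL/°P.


V_w = V·((SG_c−1)/(SG_t−1)−1);  °P = 259 − 259/SG_t;  cells = rate·(V+V_w)·°P
V_w = 18.6·((1.089−1)/(1.047−1)−1) = 16.6213
V_final = 18.6 + 16.6213 = 35.2213
°P = 259 − 259/1.047 = 11.6266
cells = 0.82·35.2213·11.6266

335.7916 billion cells


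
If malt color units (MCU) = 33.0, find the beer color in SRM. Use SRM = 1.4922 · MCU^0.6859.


SRM = 1.4922 · 33.0^0.6859

16.4201 SRM


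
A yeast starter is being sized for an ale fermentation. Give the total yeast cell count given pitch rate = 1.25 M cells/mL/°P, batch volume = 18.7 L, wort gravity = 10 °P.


cells (billions) = rate · V_L · °P
cells = 1.25 · 18.7 · 10

233.7500 billion cells


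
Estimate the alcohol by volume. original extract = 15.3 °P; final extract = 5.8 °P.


SG = 259/(259 − P);  ABV = (OG − FG)·131.25
OG = 259/(259 − 15.3) = 1.0628
FG = 259/(259 − 5.8) = 1.0229
ABV = (1.0628 − 1.0229)·131.25

5.2336 % ABV


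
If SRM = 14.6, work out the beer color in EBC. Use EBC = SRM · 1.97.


EBC = 14.6 · 1.97

28.7620 EBC


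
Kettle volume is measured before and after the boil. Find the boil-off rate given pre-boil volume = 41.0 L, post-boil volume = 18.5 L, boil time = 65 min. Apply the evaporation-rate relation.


rate = (V_pre − V_post) / (t_min/60)
rate = (41.0 − 18.5) / (65/60)

20.7692 L/hr


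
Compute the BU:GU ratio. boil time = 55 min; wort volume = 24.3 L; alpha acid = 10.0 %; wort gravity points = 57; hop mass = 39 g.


U = 1.65·0.000125^(GP/1000)·(1−e^(−0.04t))/4.15;  IBU = (α/100)·m·U·1000/V;  BU:GU = IBU/GP
U = 1.65·0.000125^(57/1000)·(1−e^(−0.04·55))/4.15 = 0.2118
IBU = (10.0/100)·39·0.2118·1000/24.3 = 33.9951
BU:GU = 33.9951/57

0.5964


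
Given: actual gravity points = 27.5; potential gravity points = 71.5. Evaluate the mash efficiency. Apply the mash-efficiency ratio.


efficiency = actual / potential × 100
efficiency = 27.5 / 71.5 × 100

38.4615 %


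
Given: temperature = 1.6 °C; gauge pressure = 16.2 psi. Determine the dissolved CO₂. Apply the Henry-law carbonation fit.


vols = (P + 14.695)·(0.01821 + 0.09011·e^(−0.04·T))
vols = (16.2 + 14.695)·(0.01821 + 0.09011·e^(−0.04·1.6))

3.1740 volumes


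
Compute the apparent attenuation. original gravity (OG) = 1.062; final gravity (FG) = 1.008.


AA = (OG − FG)/(OG − 1) · 100
AA = (1.062 − 1.008)/(1.062 − 1) · 100

87.0968 %


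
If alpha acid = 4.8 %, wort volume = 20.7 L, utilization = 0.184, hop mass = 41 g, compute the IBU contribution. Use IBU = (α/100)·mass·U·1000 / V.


IBU = (4.8/100)·41·0.184·1000 / 20.7

17.4933 IBU


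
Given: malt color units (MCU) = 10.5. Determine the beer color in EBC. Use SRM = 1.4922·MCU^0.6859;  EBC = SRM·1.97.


SRM = 1.4922·10.5^0.6859 = 7.4862
EBC = 7.4862·1.97

14.7478 EBC


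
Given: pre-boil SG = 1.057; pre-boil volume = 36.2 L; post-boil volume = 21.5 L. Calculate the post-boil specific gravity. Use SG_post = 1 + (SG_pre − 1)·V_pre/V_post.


pts_pre = (1.057 − 1)·1000 = 57.0000
pts_post = 57.0000·36.2/21.5 = 95.9721
SG_post = 1 + 95.9721/1000

1.0960


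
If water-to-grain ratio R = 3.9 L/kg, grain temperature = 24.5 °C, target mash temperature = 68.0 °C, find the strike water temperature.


T_strike = (0.41/R)·(T_mash − T_grain) + T_mash
T_strike = (0.41/3.9)·(68.0 − 24.5) + 68.0

72.5731 °C


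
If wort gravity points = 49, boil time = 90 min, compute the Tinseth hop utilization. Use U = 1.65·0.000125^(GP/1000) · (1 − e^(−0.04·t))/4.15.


bigness = 1.65·0.000125^(49/1000) = 1.0623
boil_factor = (1 − e^(−0.04·90))/4.15 = 0.2344
U = 1.0623 · 0.2344

0.2490


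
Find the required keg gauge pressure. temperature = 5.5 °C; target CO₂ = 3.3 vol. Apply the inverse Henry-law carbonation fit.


psi = vols/(0.01821 + 0.09011·e^(−0.04·T)) − 14.695
psi = 3.3/(0.01821 + 0.09011·e^(−0.04·5.5)) − 14.695

21.7590 psi


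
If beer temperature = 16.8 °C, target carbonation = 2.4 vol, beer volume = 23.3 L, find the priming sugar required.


residual = 14.695·(0.01821 + 0.09011·e^(−0.04·T));  sugar = (target − residual)·4.0·V
residual = 14.695·(0.01821 + 0.09011·e^(−0.04·16.8)) = 0.9438
sugar = (2.4 − 0.9438)·4.0·23.3

135.7151 g


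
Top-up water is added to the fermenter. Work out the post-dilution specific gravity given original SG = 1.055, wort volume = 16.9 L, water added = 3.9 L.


SG_new = 1 + (SG_old − 1)·V_old/(V_old + V_water)
pts = (1.055 − 1)·1000·16.9/(16.9 + 3.9) = 44.6875
SG_new = 1 + 44.6875/1000

1.0447


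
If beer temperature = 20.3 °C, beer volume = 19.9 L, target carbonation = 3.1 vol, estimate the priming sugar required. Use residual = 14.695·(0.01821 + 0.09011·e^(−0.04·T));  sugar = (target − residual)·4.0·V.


residual = 14.695·(0.01821 + 0.09011·e^(−0.04·20.3)) = 0.8555
sugar = (3.1 − 0.8555)·4.0·19.9

178.6634 g


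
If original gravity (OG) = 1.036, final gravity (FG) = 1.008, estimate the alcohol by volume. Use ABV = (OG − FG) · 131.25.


ABV = (1.036 − 1.008) · 131.25

3.6750 % ABV


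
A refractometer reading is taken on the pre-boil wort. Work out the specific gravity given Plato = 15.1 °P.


SG = 259/(259 − P)
SG = 259/(259 − 15.1)

1.0619


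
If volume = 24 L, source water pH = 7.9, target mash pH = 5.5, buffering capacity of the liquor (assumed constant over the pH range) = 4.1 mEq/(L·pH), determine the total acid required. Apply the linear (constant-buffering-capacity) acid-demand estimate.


acid = buffering capacity · (pH_source − pH_target) · V
acid = 4.1 · (7.9 − 5.5) · 24

236.1600 mEq


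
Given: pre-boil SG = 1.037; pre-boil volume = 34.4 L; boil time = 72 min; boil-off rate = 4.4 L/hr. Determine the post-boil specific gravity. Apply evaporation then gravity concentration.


V_post = V_pre − rate·(t/60);  SG_post = 1 + (SG_pre−1)·V_pre/V_post
V_post = 34.4 − 4.4·(72/60) = 29.1200
SG_post = 1 + (1.037 − 1)·34.4/29.1200

1.0437


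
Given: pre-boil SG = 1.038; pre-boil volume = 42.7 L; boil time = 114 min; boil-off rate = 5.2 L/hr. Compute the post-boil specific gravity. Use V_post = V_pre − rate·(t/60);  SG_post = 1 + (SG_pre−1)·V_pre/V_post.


V_post = 42.7 − 5.2·(114/60) = 32.8200
SG_post = 1 + (1.038 − 1)·42.7/32.8200

1.0494


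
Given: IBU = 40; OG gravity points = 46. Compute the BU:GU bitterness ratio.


BU:GU = IBU / OG_points
BU:GU = 40 / 46

0.8696


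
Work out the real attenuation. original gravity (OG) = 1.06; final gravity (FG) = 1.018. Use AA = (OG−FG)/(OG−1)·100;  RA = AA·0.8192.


AA = (1.06 − 1.018)/(1.06 − 1)·100 = 70.0000
RA = 70.0000·0.8192

57.3440 %


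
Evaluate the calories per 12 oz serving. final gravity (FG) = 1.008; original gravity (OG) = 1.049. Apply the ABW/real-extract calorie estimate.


ABW = (OG−FG)·131.25·0.79/FG;  °P = 259 − 259/SG (for OG→OE and FG→AE);  RE = 0.1808·OE + 0.8192·AE;  Cal = (6.9·ABW + 4·(RE−0.1))·FG·3.55
ABW = (1.049 − 1.008)·131.25·0.79/1.008 = 4.2174
OE = 259 − 259/1.049 = 12.0982 °P
AE = 259 − 259/1.008 = 2.0556 °P
RE = 0.1808·12.0982 + 0.8192·2.0556 = 3.8713 °P
Cal = (6.9·4.2174 + 4·(3.8713−0.1))·1.008·3.55

158.1132 kcal


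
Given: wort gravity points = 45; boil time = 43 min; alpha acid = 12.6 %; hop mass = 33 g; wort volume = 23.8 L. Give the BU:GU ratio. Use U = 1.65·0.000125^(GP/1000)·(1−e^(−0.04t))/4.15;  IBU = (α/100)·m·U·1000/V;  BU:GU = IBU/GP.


U = 1.65·0.000125^(45/1000)·(1−e^(−0.04·43))/4.15 = 0.2178
IBU = (12.6/100)·33·0.2178·1000/23.8 = 38.0551
BU:GU = 38.0551/45

0.8457


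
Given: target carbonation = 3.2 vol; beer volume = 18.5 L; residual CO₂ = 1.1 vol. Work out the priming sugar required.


sugar = (target − residual)·4.0·V
sugar = (3.2 − 1.1)·4.0·18.5

155.4000 g


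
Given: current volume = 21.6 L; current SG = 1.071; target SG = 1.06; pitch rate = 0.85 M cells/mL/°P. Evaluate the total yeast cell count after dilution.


V_w = V·((SG_c−1)/(SG_t−1)−1);  °P = 259 − 259/SG_t;  cells = rate·(V+V_w)·°P
V_w = 21.6·((1.071−1)/(1.06−1)−1) = 3.9600
V_final = 21.6 + 3.9600 = 25.5600
°P = 259 − 259/1.06 = 14.6604
cells = 0.85·25.5600·14.6604

318.5114 billion cells


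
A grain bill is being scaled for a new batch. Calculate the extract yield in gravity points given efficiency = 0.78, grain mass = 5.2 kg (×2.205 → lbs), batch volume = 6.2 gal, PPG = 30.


points = lbs × PPG × eff / vol
lbs = 5.2 × 2.205 = 11.4660
points = 11.4660 × 30 × 0.78 / 6.2

43.2749 points


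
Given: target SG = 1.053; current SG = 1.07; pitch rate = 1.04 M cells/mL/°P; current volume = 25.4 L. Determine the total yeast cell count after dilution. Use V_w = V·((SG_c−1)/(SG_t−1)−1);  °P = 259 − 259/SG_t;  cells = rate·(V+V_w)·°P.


V_w = 25.4·((1.07−1)/(1.053−1)−1) = 8.1472
V_final = 25.4 + 8.1472 = 33.5472
°P = 259 − 259/1.053 = 13.0361
cells = 1.04·33.5472·13.0361

454.8168 billion cells


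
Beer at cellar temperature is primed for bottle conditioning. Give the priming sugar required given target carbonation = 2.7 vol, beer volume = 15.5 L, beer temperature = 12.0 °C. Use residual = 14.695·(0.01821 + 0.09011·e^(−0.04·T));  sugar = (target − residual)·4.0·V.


residual = 14.695·(0.01821 + 0.09011·e^(−0.04·12.0)) = 1.0870
sugar = (2.7 − 1.0870)·4.0·15.5

100.0080 g


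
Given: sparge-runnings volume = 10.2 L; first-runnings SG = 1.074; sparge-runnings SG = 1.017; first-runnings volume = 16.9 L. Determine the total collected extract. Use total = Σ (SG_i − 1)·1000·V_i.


first = (1.074 − 1)·1000·16.9 = 1250.6000
sparge = (1.017 − 1)·1000·10.2 = 173.4000
total = 1250.6000 + 173.4000

1424.0000 gravity·L


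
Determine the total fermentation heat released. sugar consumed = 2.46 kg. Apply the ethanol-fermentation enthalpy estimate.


Q = m_sugar · 590 kJ/kg
Q = 2.46 · 590

1451.4000 kJ


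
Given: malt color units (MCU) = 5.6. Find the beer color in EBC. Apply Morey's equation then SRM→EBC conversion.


SRM = 1.4922·MCU^0.6859;  EBC = SRM·1.97
SRM = 1.4922·5.6^0.6859 = 4.8642
EBC = 4.8642·1.97

9.5824 EBC


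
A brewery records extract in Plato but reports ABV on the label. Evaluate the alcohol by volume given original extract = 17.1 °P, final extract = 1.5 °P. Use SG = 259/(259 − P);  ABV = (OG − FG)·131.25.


OG = 259/(259 − 17.1) = 1.0707
FG = 259/(259 − 1.5) = 1.0058
ABV = (1.0707 − 1.0058)·131.25

8.5135 % ABV


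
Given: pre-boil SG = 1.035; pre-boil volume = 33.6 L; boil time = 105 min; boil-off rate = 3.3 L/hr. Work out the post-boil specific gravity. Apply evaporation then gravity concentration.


V_post = V_pre − rate·(t/60);  SG_post = 1 + (SG_pre−1)·V_pre/V_post
V_post = 33.6 − 3.3·(105/60) = 27.8250
SG_post = 1 + (1.035 − 1)·33.6/27.8250

1.0423


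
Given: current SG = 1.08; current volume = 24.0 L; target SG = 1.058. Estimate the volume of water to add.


V_water = V·((SG_curr − 1)/(SG_target − 1) − 1)
V_water = 24.0·((1.08 − 1)/(1.058 − 1) − 1)

9.1034 L


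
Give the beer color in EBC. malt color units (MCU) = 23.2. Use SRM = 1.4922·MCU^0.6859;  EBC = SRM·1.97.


SRM = 1.4922·23.2^0.6859 = 12.8948
EBC = 12.8948·1.97

25.4028 EBC


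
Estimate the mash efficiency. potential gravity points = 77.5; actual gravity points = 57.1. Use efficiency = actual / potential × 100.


efficiency = 57.1 / 77.5 × 100

73.6774 %


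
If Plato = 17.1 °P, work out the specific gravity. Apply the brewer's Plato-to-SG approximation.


SG = 259/(259 − P)
SG = 259/(259 − 17.1)

1.0707


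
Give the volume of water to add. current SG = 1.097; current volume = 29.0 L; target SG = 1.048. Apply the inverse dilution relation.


V_water = V·((SG_curr − 1)/(SG_target − 1) − 1)
V_water = 29.0·((1.097 − 1)/(1.048 − 1) − 1)

29.6042 L


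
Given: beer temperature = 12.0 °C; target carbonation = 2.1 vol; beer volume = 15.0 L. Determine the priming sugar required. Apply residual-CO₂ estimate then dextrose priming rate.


residual = 14.695·(0.01821 + 0.09011·e^(−0.04·T));  sugar = (target − residual)·4.0·V
residual = 14.695·(0.01821 + 0.09011·e^(−0.04·12.0)) = 1.0870
sugar = (2.1 − 1.0870)·4.0·15.0

60.7819 g


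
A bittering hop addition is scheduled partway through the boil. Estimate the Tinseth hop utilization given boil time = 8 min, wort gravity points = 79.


U = 1.65·0.000125^(GP/1000) · (1 − e^(−0.04·t))/4.15
bigness = 1.65·0.000125^(79/1000) = 0.8112
boil_factor = (1 − e^(−0.04·8))/4.15 = 0.0660
U = 0.8112 · 0.0660

0.0535


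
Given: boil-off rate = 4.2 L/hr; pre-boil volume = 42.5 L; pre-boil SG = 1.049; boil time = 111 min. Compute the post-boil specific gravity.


V_post = V_pre − rate·(t/60);  SG_post = 1 + (SG_pre−1)·V_pre/V_post
V_post = 42.5 − 4.2·(111/60) = 34.7300
SG_post = 1 + (1.049 − 1)·42.5/34.7300

1.0600


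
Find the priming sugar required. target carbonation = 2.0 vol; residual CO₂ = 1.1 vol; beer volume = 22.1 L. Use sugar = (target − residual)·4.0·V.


sugar = (2.0 − 1.1)·4.0·22.1

79.5600 g


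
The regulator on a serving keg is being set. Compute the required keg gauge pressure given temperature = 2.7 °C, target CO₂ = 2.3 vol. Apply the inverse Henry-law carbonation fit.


psi = vols/(0.01821 + 0.09011·e^(−0.04·T)) − 14.695
psi = 2.3/(0.01821 + 0.09011·e^(−0.04·2.7)) − 14.695

8.5150 psi


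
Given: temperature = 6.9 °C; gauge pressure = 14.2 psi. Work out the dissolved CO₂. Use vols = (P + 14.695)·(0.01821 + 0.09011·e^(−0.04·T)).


vols = (14.2 + 14.695)·(0.01821 + 0.09011·e^(−0.04·6.9))

2.5019 volumes


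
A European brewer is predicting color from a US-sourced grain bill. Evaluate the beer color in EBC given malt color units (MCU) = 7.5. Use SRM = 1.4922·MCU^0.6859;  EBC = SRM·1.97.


SRM = 1.4922·7.5^0.6859 = 5.9434
EBC = 5.9434·1.97

11.7084 EBC


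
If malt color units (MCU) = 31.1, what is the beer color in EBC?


SRM = 1.4922·MCU^0.6859;  EBC = SRM·1.97
SRM = 1.4922·31.1^0.6859 = 15.7656
EBC = 15.7656·1.97

31.0583 EBC


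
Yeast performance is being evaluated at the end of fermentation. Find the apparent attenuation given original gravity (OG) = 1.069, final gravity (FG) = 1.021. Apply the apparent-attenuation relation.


AA = (OG − FG)/(OG − 1) · 100
AA = (1.069 − 1.021)/(1.069 − 1) · 100

69.5652 %


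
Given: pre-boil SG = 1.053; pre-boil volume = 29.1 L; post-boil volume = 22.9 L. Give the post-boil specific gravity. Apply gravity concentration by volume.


SG_post = 1 + (SG_pre − 1)·V_pre/V_post
pts_pre = (1.053 − 1)·1000 = 53.0000
pts_post = 53.0000·29.1/22.9 = 67.3493
SG_post = 1 + 67.3493/1000

1.0673


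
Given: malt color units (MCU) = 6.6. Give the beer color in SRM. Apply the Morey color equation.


SRM = 1.4922 · MCU^0.6859
SRM = 1.4922 · 6.6^0.6859

5.4444 SRM


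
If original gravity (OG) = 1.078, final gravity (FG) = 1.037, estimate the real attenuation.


AA = (OG−FG)/(OG−1)·100;  RA = AA·0.8192
AA = (1.078 − 1.037)/(1.078 − 1)·100 = 52.5641
RA = 52.5641·0.8192

43.0605 %


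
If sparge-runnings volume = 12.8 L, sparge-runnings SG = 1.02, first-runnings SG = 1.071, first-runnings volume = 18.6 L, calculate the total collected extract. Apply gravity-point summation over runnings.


total = Σ (SG_i − 1)·1000·V_i
first = (1.071 − 1)·1000·18.6 = 1320.6000
sparge = (1.02 − 1)·1000·12.8 = 256.0000
total = 1320.6000 + 256.0000

1576.6000 gravity·L


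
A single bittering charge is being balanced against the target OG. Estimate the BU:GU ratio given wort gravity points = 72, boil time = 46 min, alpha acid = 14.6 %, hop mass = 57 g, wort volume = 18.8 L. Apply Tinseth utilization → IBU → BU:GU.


U = 1.65·0.000125^(GP/1000)·(1−e^(−0.04t))/4.15;  IBU = (α/100)·m·U·1000/V;  BU:GU = IBU/GP
U = 1.65·0.000125^(72/1000)·(1−e^(−0.04·46))/4.15 = 0.1751
IBU = (14.6/100)·57·0.1751·1000/18.8 = 77.5128
BU:GU = 77.5128/72

1.0766


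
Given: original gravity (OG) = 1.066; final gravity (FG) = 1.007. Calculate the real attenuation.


AA = (OG−FG)/(OG−1)·100;  RA = AA·0.8192
AA = (1.066 − 1.007)/(1.066 − 1)·100 = 89.3939
RA = 89.3939·0.8192

73.2315 %


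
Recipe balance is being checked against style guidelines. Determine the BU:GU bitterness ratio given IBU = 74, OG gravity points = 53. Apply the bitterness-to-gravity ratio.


BU:GU = IBU / OG_points
BU:GU = 74 / 53

1.3962


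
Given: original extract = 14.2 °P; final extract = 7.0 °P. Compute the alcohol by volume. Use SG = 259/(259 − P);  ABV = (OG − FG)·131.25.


OG = 259/(259 − 14.2) = 1.0580
FG = 259/(259 − 7.0) = 1.0278
ABV = (1.0580 − 1.0278)·131.25

3.9675 % ABV


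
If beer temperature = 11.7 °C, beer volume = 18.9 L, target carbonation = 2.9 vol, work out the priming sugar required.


residual = 14.695·(0.01821 + 0.09011·e^(−0.04·T));  sugar = (target − residual)·4.0·V
residual = 14.695·(0.01821 + 0.09011·e^(−0.04·11.7)) = 1.0969
sugar = (2.9 − 1.0969)·4.0·18.9

136.3174 g


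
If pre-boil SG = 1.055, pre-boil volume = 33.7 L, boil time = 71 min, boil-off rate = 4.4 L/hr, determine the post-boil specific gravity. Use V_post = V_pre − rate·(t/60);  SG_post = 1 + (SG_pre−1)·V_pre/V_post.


V_post = 33.7 − 4.4·(71/60) = 28.4933
SG_post = 1 + (1.055 − 1)·33.7/28.4933

1.0651


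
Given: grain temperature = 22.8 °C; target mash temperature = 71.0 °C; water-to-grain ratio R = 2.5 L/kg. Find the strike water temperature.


T_strike = (0.41/R)·(T_mash − T_grain) + T_mash
T_strike = (0.41/2.5)·(71.0 − 22.8) + 71.0

78.9048 °C


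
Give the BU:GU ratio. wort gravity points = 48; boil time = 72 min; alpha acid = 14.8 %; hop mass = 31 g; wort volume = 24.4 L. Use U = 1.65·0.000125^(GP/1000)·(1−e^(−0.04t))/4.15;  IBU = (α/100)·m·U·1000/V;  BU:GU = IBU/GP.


U = 1.65·0.000125^(48/1000)·(1−e^(−0.04·72))/4.15 = 0.2438
IBU = (14.8/100)·31·0.2438·1000/24.4 = 45.8386
BU:GU = 45.8386/48

0.9550


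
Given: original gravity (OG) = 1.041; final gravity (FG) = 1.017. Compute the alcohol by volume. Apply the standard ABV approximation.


ABV = (OG − FG) · 131.25
ABV = (1.041 − 1.017) · 131.25

3.1500 % ABV


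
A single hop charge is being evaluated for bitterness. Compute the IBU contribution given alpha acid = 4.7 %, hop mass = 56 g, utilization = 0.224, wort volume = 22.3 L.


IBU = (α/100)·mass·U·1000 / V
IBU = (4.7/100)·56·0.224·1000 / 22.3

26.4380 IBU
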